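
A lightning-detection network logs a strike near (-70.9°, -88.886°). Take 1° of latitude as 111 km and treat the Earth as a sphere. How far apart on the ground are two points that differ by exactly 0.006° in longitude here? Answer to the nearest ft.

715 ft

0.006° of longitude at 70.9° is 0.006 × 111000 × cos 70.9° ≈ 0.006 × 36321.2 = 217.927 m.
In feet: 217.927 m ÷ 0.3048 ≈ 714.98 ft.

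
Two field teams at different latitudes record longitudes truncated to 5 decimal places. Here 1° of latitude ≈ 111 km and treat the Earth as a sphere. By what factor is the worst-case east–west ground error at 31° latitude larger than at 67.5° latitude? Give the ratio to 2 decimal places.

2.24

Truncating at 5 decimal places can drop up to a full unit in the last place, so the longitude may be off by as much as 1e-05°.
At 31°: 1e-05° × 111000 × cos 31° = 1e-05 × 111000 × 0.8572 ≈ 0.95146 m.
At 67.5°: 1e-05° × 111000 × cos 67.5° = 1e-05 × 111000 × 0.3827 ≈ 0.42478 m.
Ratio: 0.95146 / 0.42478 = cos 31° / cos 67.5° ≈ 2.2399.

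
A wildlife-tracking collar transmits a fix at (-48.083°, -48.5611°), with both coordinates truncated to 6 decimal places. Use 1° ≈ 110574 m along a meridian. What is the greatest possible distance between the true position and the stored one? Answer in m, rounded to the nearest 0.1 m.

0.1 m

Truncating at 6 decimal places can drop up to a full unit in the last place, so each coordinate may be off by as much as 1e-06°.
N–S: 1e-06° × 110574 m/° = 0.110574 m.
E–W at 48.083°: 1e-06° × 110574 × cos 48.083° = 1e-06 × 110574 × 0.6681 ≈ 0.0738693 m.
The two errors are perpendicular, so the maximum displacement is √(0.110574² + 0.0738693²) ≈ 0.132979 m.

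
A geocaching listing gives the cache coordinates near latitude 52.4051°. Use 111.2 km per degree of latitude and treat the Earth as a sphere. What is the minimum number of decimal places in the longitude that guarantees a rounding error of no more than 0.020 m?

At 52.4051° one degree of longitude covers 111200 × cos 52.4051° ≈ 111200 × 0.6101 ≈ 67840.3 m.
Rounding to N decimal places gives at most 0.5 × 10⁻ᴺ degrees of error, i.e. 0.5 × 10⁻ᴺ × 67840.3 m.
Setting 33920.1 × 10⁻ᴺ ≤ 0.020 gives 10ᴺ ≥ 1.696e+06, i.e. N ≥ 6.23.
So 7 decimal places suffice (0.00339 m); 6 would allow up to 0.0339 m.

7 decimal places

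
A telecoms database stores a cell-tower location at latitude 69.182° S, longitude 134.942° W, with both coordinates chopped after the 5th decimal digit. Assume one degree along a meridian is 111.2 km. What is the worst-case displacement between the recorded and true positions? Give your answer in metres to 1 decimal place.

1.2 metres

Truncating at 5 decimal places can drop up to a full unit in the last place, so each coordinate may be off by as much as 1e-05°.
N–S: 1e-05° × 111200 m/° = 1.112 m.
Longitude error → 1e-05 × 111200 × cos 69.182° = 1e-05 × 111200 × 0.3554 ≈ 0.395205 m.
Combining orthogonally: (1.112² + 0.395205²)^½ ≈ 1.18014 m.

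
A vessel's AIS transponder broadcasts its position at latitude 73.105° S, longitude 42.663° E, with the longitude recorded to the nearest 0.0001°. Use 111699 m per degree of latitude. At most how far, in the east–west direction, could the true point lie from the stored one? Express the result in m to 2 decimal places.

Rounding to 4 decimal places leaves the longitude within ±5e-05° of the true value.
One degree of longitude at 73.105° is 111699 × cos 73.105° ≈ 111699 × 0.2906 = 32461.8 m.
So at most 5e-05° × 32461.8 ≈ 1.62309 m east–west.

1.62 m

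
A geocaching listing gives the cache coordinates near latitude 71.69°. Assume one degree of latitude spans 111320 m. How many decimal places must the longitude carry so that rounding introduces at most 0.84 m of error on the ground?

5

At 71.69° one degree of longitude covers 111320 × cos 71.69° ≈ 111320 × 0.3142 ≈ 34972.1 m.
N decimal places → at most half a unit in the last place, 0.5 × 10⁻ᴺ° = 34972.1/2 × 10⁻ᴺ m.
Setting 17486 × 10⁻ᴺ ≤ 0.84 gives 10ᴺ ≥ 2.082e+04, i.e. N ≥ 4.32.
At 4 places the error can reach 1.75 m, but 5 places keeps it to 0.175 m.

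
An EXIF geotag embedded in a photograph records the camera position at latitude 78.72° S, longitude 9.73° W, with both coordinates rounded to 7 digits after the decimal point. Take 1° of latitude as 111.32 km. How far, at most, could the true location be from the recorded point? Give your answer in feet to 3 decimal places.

Rounding to 7 decimal places leaves each coordinate within ±5e-08° of the true value.
N–S: 5e-08° × 111320 m/° = 0.005566 m.
East–west component at 78.72°: 5e-08° × 111320 × cos 78.72° ≈ 5e-08 × 21774.6 ≈ 0.00108873 m.
Combining orthogonally: (0.005566² + 0.00108873²)^½ ≈ 0.00567148 m.
In feet: 0.00567148 m ÷ 0.3048 ≈ 0.018607 ft.

0.019 feet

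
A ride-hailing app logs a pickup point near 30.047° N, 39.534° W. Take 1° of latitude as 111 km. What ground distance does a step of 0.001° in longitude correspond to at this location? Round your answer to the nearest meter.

At 30.047° a degree of longitude is 111000 × cos 30.047° ≈ 96083.3 m, so 0.001° corresponds to 96.0833 m.

96 meters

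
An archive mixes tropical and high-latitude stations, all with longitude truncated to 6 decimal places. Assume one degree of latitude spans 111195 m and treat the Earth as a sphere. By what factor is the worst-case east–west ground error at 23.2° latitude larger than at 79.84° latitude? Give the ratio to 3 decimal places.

Truncating at 6 decimal places can drop up to a full unit in the last place, so the longitude may be off by as much as 1e-06°.
Error at 23.2° = 1e-06° × 111195 × cos 23.2° ≈ 0.11119 × 0.9191 = 0.1022 m.
At 79.84°: 1e-06° × 111195 × cos 79.84° = 1e-06 × 111195 × 0.1764 ≈ 0.019615 m.
The ratio reduces to cos 23.2° / cos 79.84° = 0.9191/0.1764 ≈ 5.2106.

5.211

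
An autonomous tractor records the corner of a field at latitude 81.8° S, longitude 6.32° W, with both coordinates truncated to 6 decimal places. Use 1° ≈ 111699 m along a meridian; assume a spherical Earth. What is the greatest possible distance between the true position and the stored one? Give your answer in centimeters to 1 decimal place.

11.3 centimeters

Truncating at 6 decimal places can drop up to a full unit in the last place, so each coordinate may be off by as much as 1e-06°.
Latitude error → 1e-06 × 111699 = 0.111699 m along the meridian.
East–west component at 81.8°: 1e-06° × 111699 × cos 81.8° ≈ 1e-06 × 15931.5 ≈ 0.0159315 m.
The two errors are perpendicular, so the maximum displacement is √(0.111699² + 0.0159315²) ≈ 0.112829 m.
That is 0.112829 m = 11.283 cm.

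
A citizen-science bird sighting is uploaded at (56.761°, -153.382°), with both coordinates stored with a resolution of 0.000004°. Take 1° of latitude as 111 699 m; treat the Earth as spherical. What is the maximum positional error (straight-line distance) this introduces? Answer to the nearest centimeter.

25 centimeters

With a 0.000004° grid the true value lies within half a step, ±0.000004°/2 = ±2e-06°, of the stored one.
North–south component: 2e-06° × 111699 = 0.223398 m.
East–west component at 56.761°: 2e-06° × 111699 × cos 56.761° ≈ 2e-06 × 61225.9 ≈ 0.122452 m.
The two errors are perpendicular, so the maximum displacement is √(0.223398² + 0.122452²) ≈ 0.254757 m.
That is 0.254757 m = 25.476 cm.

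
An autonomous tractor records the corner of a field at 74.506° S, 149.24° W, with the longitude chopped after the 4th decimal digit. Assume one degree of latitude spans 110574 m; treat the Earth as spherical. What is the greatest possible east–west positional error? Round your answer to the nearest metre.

3 metres

Truncating at 4 decimal places can drop up to a full unit in the last place, so the longitude may be off by as much as 0.0001°.
Parallels shrink by cos φ, so at 74.506° a degree of longitude is 110574 × 0.2671 ≈ 29538.5 m.
Maximum E–W displacement: 0.0001 × 29538.5 = 2.95385 m.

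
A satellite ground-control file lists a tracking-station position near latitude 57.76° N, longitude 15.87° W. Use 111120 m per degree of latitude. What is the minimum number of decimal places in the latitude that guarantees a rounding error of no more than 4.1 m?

One degree of latitude covers 111120 m.
With N decimal places the half-ulp bound is 0.5·10⁻ᴺ°, or 0.5·10⁻ᴺ × 111120 m on the ground.
Need 0.5 × 111120 × 10⁻ᴺ ≤ 4.1 → 10⁻ᴺ ≤ 7.379e-05, so N ≥ 4.13.
N = 4 would give 5.56 m (too coarse); N = 5 gives 0.556 m ≤ 4.1 m.

5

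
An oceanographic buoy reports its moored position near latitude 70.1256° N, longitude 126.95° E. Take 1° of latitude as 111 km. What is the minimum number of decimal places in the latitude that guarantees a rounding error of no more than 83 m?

3

One degree of latitude covers 111000 m.
Rounding to N decimal places gives at most 0.5 × 10⁻ᴺ degrees of error, i.e. 0.5 × 10⁻ᴺ × 111000 m.
Setting 55500 × 10⁻ᴺ ≤ 83 gives 10ᴺ ≥ 668.7, i.e. N ≥ 2.83.
N = 2 would give 555 m (too coarse); N = 3 gives 55.5 m ≤ 83 m.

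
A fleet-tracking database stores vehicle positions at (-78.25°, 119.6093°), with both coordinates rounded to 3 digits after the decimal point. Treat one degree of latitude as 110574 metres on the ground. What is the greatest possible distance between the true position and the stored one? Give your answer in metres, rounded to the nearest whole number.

Rounding to 3 decimal places leaves each coordinate within ±0.0005° of the true value.
Latitude error → 0.0005 × 110574 = 55.287 m along the meridian.
Longitude error → 0.0005 × 110574 × cos 78.25° = 0.0005 × 110574 × 0.2036 ≈ 11.2587 m.
Worst case both components are at the extreme and orthogonal: √(55.287² + 11.2587²) ≈ 56.4217 m.

56 metres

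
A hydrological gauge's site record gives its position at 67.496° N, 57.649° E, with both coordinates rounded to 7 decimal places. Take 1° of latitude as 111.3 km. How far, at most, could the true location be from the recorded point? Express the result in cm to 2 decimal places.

Rounding to 7 decimal places leaves each coordinate within ±5e-08° of the true value.
Latitude error → 5e-08 × 111300 = 0.005565 m along the meridian.
E–W at 67.496°: 5e-08° × 111300 × cos 67.496° = 5e-08 × 111300 × 0.3827 ≈ 0.00212999 m.
Combining orthogonally: (0.005565² + 0.00212999²)^½ ≈ 0.0059587 m.
That is 0.0059587 m = 0.59587 cm.

0.60 cm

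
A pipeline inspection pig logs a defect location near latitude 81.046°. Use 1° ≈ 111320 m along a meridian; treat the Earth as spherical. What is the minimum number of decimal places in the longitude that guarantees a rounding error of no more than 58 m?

3

At 81.046° one degree of longitude covers 111320 × cos 81.046° ≈ 111320 × 0.1556 ≈ 17326 m.
Rounding to N decimal places gives at most 0.5 × 10⁻ᴺ degrees of error, i.e. 0.5 × 10⁻ᴺ × 17326 m.
Need 0.5 × 17326 × 10⁻ᴺ ≤ 58 → 10⁻ᴺ ≤ 6.695e-03, so N ≥ 2.17.
N = 2 would give 86.6 m (too coarse); N = 3 gives 8.66 m ≤ 58 m.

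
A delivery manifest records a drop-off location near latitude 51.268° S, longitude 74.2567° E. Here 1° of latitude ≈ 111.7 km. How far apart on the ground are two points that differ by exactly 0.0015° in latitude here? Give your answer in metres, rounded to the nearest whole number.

0.0015° × 111700 m/° = 167.55 m.

168 metres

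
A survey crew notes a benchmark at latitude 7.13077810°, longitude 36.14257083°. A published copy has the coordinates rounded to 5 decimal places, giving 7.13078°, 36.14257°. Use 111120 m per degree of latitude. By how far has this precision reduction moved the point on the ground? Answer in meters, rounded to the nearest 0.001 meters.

The latitude changed by -0.00000190° and the longitude by +0.00000083°.
North–south shift: -0.00000190 × 111120 = -0.211128 m.
East–west at this latitude: 0.00000083° × 111120 × cos 7.13078° ≈ 0.00000083 × 110261 = 0.0915162 m.
Distance: √(0.211128² + 0.0915162²) ≈ 0.230109 m.

0.230 meters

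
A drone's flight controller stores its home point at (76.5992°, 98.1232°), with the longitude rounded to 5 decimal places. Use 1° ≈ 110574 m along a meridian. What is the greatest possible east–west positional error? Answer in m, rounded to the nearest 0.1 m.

0.1 m

Rounding to 5 decimal places leaves the longitude within ±5e-06° of the true value.
Parallels shrink by cos φ, so at 76.5992° a degree of longitude is 110574 × 0.2318 ≈ 25626.8 m.
Maximum E–W displacement: 5e-06 × 25626.8 = 0.128134 m.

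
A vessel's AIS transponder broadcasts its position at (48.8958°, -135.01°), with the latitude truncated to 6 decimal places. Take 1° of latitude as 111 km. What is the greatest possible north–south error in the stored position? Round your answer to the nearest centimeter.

11 centimeters

Truncating at 6 decimal places can drop up to a full unit in the last place, so the latitude may be off by as much as 1e-06°.
Along the meridian that is 1e-06° × 111000 m/° = 0.111 m.
That is 0.111 m = 11.1 cm.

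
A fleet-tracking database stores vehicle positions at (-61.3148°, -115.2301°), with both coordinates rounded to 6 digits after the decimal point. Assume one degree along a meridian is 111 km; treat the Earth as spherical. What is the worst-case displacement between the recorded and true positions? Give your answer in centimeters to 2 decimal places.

Rounding to 6 decimal places leaves each coordinate within ±5e-07° of the true value.
Latitude error → 5e-07 × 111000 = 0.0555 m along the meridian.
Longitude error → 5e-07 × 111000 × cos 61.3148° = 5e-07 × 111000 × 0.4800 ≈ 0.0266398 m.
The two errors are perpendicular, so the maximum displacement is √(0.0555² + 0.0266398²) ≈ 0.0615624 m.
That is 0.0615624 m = 6.1562 cm.

6.16 centimeters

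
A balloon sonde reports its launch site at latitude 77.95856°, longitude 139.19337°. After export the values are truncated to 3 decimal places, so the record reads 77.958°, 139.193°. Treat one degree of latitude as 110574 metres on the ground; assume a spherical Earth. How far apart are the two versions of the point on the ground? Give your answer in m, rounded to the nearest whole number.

The latitude changed by +0.00056° and the longitude by +0.00037°.
North–south shift: 0.00056 × 110574 = 61.9214 m.
E–W at 77.958°: 0.00037° × 110574 × cos 77.958° = 0.00037 × 110574 × 0.2086 ≈ 8.53549 m.
Hypotenuse of the two orthogonal shifts: √(61.9214² + 8.53549²) = 62.507 m.

63 m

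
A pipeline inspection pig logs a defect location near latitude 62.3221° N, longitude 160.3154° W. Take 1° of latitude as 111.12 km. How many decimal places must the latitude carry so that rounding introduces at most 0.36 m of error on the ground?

6

One degree of latitude covers 111120 m.
With N decimal places the half-ulp bound is 0.5·10⁻ᴺ°, or 0.5·10⁻ᴺ × 111120 m on the ground.
Need 0.5 × 111120 × 10⁻ᴺ ≤ 0.36 → 10⁻ᴺ ≤ 6.479e-06, so N ≥ 5.19.
So 6 decimal places suffice (0.0556 m); 5 would allow up to 0.556 m.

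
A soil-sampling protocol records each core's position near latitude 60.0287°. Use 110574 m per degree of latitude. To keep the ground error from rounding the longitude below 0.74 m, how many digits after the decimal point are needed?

At 60.0287° one degree of longitude covers 110574 × cos 60.0287° ≈ 110574 × 0.4996 ≈ 55239 m.
With N decimal places the half-ulp bound is 0.5·10⁻ᴺ°, or 0.5·10⁻ᴺ × 55239 m on the ground.
Need 0.5 × 55239 × 10⁻ᴺ ≤ 0.74 → 10⁻ᴺ ≤ 2.679e-05, so N ≥ 4.57.
At 4 places the error can reach 2.76 m, but 5 places keeps it to 0.276 m.

5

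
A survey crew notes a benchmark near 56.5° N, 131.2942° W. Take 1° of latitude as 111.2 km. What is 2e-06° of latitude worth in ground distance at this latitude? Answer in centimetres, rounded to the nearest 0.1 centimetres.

2e-06° × 111200 m/° = 0.2224 m.
That is 0.2224 m = 22.24 cm.

22.2 centimetres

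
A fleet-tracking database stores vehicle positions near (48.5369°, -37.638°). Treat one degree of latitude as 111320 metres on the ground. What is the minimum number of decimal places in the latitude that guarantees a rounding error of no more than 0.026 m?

One degree of latitude covers 111320 m.
N decimal places → at most half a unit in the last place, 0.5 × 10⁻ᴺ° = 111320/2 × 10⁻ᴺ m.
Need 0.5 × 111320 × 10⁻ᴺ ≤ 0.026 → 10⁻ᴺ ≤ 4.671e-07, so N ≥ 6.33.
At 6 places the error can reach 0.0557 m, but 7 places keeps it to 0.00557 m.

7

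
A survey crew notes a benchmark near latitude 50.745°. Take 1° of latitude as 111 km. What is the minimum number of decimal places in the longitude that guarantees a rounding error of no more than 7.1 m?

4

At 50.745° one degree of longitude covers 111000 × cos 50.745° ≈ 111000 × 0.6328 ≈ 70237.8 m.
Rounding to N decimal places gives at most 0.5 × 10⁻ᴺ degrees of error, i.e. 0.5 × 10⁻ᴺ × 70237.8 m.
Need 0.5 × 70237.8 × 10⁻ᴺ ≤ 7.1 → 10⁻ᴺ ≤ 2.022e-04, so N ≥ 3.69.
At 3 places the error can reach 35.1 m, but 4 places keeps it to 3.51 m.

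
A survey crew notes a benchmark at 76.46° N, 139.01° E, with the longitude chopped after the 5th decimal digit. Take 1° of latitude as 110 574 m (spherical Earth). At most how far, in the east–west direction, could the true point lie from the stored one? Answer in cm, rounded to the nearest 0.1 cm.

25.9 cm

Truncating at 5 decimal places can drop up to a full unit in the last place, so the longitude may be off by as much as 1e-05°.
Parallels shrink by cos φ, so at 76.46° a degree of longitude is 110574 × 0.2341 ≈ 25888 m.
So at most 1e-05° × 25888 ≈ 0.25888 m east–west.
That is 0.25888 m = 25.888 cm.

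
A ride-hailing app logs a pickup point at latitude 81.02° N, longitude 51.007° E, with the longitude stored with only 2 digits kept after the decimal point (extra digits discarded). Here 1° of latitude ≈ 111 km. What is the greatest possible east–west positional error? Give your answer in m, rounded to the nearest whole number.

Truncating at 2 decimal places can drop up to a full unit in the last place, so the longitude may be off by as much as 0.01°.
At latitude 81.02° a degree of longitude spans 111000 m × cos 81.02° = 111000 × 0.1561 ≈ 17326 m.
So at most 0.01° × 17326 ≈ 173.26 m east–west.

173 m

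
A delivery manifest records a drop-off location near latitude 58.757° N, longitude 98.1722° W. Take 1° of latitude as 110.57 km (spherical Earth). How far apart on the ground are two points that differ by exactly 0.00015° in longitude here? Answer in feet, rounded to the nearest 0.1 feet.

0.00015° of longitude at 58.757° is 0.00015 × 110570 × cos 58.757° ≈ 0.00015 × 57349.2 = 8.60238 m.
Converting: 8.60238 m × 3.2808 ft/m ≈ 28.223 ft.

28.2 feet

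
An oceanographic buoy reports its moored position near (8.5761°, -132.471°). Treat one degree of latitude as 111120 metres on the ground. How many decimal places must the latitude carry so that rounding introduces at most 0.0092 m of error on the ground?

7 decimal places

One degree of latitude covers 111120 m.
Rounding to N decimal places gives at most 0.5 × 10⁻ᴺ degrees of error, i.e. 0.5 × 10⁻ᴺ × 111120 m.
Need 0.5 × 111120 × 10⁻ᴺ ≤ 0.0092 → 10⁻ᴺ ≤ 1.656e-07, so N ≥ 6.78.
N = 6 would give 0.0556 m (too coarse); N = 7 gives 0.00556 m ≤ 0.0092 m.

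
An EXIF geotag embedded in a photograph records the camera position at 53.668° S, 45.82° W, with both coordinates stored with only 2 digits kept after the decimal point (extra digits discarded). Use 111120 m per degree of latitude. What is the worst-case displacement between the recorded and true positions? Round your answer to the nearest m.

Truncating at 2 decimal places can drop up to a full unit in the last place, so each coordinate may be off by as much as 0.01°.
N–S: 0.01° × 111120 m/° = 1111.2 m.
East–west component at 53.668°: 0.01° × 111120 × cos 53.668° ≈ 0.01 × 65834.5 ≈ 658.345 m.
The two errors are perpendicular, so the maximum displacement is √(1111.2² + 658.345²) ≈ 1291.58 m.

1292 m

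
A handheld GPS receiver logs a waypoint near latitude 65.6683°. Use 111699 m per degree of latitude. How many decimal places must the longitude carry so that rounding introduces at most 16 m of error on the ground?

4

At 65.6683° one degree of longitude covers 111699 × cos 65.6683° ≈ 111699 × 0.4120 ≈ 46022.1 m.
With N decimal places the half-ulp bound is 0.5·10⁻ᴺ°, or 0.5·10⁻ᴺ × 46022.1 m on the ground.
Setting 23011 × 10⁻ᴺ ≤ 16 gives 10ᴺ ≥ 1438, i.e. N ≥ 3.16.
At 3 places the error can reach 23 m, but 4 places keeps it to 2.3 m.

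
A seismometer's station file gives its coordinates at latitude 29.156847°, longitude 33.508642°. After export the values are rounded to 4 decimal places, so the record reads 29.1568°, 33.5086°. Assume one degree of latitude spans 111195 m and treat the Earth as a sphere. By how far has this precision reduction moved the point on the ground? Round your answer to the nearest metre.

7 metres

Δlat = 29.156847 − 29.1568 = +0.000047°; Δlon = 33.508642 − 33.5086 = +0.000042°.
North–south shift: 0.000047 × 111195 = 5.22616 m.
E–W at 29.1568°: 0.000042° × 111195 × cos 29.1568° = 0.000042 × 111195 × 0.8733 ≈ 4.07843 m.
Combined displacement = (5.22616² + 4.07843²)^½ ≈ 6.62921 m.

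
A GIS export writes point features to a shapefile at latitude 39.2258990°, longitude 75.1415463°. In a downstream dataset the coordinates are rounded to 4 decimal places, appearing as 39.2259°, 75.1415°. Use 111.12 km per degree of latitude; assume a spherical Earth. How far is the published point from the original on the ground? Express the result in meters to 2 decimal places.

Δlat = 39.2258990 − 39.2259 = -0.0000010°; Δlon = 75.1415463 − 75.1415 = +0.0000463°.
N–S: -0.0000010° × 111120 m/° = -0.11112 m.
East–west at this latitude: 0.0000463° × 111120 × cos 39.2259° ≈ 0.0000463 × 86080.1 = 3.98551 m.
Hypotenuse of the two orthogonal shifts: √(0.11112² + 3.98551²) = 3.98706 m.

3.99 meters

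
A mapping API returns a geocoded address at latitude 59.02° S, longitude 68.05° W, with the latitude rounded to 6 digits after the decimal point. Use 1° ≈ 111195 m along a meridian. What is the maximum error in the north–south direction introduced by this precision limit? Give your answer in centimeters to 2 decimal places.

5.56 centimeters

Rounding to 6 decimal places leaves the latitude within ±5e-07° of the true value.
So the N–S error is at most 5e-07 × 111195 = 0.0555975 m.
That is 0.0555975 m = 5.5597 cm.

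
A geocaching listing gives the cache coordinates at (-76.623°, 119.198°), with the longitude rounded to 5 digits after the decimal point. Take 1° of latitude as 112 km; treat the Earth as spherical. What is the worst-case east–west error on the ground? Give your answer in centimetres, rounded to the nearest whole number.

13 centimetres

Rounding to 5 decimal places leaves the longitude within ±5e-06° of the true value.
One degree of longitude at 76.623° is 112000 × cos 76.623° ≈ 112000 × 0.2314 = 25912 m.
Maximum E–W displacement: 5e-06 × 25912 = 0.12956 m.
That is 0.12956 m = 12.956 cm.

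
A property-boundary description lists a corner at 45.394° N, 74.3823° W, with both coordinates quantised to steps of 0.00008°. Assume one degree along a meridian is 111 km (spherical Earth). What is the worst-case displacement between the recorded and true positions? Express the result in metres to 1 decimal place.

With a 0.00008° grid the true value lies within half a step, ±0.00008°/2 = ±4e-05°, of the stored one.
Latitude error → 4e-05 × 111000 = 4.44 m along the meridian.
E–W at 45.394°: 4e-05° × 111000 × cos 45.394° = 4e-05 × 111000 × 0.7022 ≈ 3.11789 m.
The two errors are perpendicular, so the maximum displacement is √(4.44² + 3.11789²) ≈ 5.42539 m.

5.4 metres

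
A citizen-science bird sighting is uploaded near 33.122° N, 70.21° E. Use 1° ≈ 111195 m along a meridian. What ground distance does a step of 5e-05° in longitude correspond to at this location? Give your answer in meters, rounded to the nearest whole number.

5 meters

At 33.122° a degree of longitude is 111195 × cos 33.122° ≈ 93126.8 m, so 5e-05° corresponds to 4.65634 m.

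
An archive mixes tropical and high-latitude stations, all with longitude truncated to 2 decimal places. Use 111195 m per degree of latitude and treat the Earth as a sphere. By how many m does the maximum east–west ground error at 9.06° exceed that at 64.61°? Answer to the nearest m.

Truncating at 2 decimal places can drop up to a full unit in the last place, so the longitude may be off by as much as 0.01°.
Error at 9.06° = 0.01° × 111195 × cos 9.06° ≈ 1112 × 0.9875 = 1098.1 m.
At 64.61°: 0.01° × 111195 × cos 64.61° = 0.01 × 111195 × 0.4288 ≈ 476.78 m.
Difference: 1098.1 − 476.78 = 621.3 m.

621 m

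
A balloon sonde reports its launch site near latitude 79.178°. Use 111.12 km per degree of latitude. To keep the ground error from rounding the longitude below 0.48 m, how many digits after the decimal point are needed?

5 decimal places

At 79.178° one degree of longitude covers 111120 × cos 79.178° ≈ 111120 × 0.1878 ≈ 20863.7 m.
With N decimal places the half-ulp bound is 0.5·10⁻ᴺ°, or 0.5·10⁻ᴺ × 20863.7 m on the ground.
Need 0.5 × 20863.7 × 10⁻ᴺ ≤ 0.48 → 10⁻ᴺ ≤ 4.601e-05, so N ≥ 4.34.
So 5 decimal places suffice (0.104 m); 4 would allow up to 1.04 m.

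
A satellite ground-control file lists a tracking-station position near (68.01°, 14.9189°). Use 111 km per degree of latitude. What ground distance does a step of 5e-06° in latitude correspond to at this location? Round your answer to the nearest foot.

2 feet

Along a meridian 5e-06° is 5e-06 × 111000 = 0.555 m.
In feet: 0.555 m ÷ 0.3048 ≈ 1.8209 ft.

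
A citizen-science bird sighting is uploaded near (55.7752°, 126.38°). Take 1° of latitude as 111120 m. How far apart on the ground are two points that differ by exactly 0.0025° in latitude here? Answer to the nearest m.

278 m

0.0025° × 111120 m/° = 277.8 m.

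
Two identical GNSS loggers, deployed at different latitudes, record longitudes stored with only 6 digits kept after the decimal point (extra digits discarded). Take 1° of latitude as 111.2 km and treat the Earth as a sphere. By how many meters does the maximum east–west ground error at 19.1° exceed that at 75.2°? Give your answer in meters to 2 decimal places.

0.08 meters

Truncating at 6 decimal places can drop up to a full unit in the last place, so the longitude may be off by as much as 1e-06°.
Error at 19.1° = 1e-06° × 111200 × cos 19.1° ≈ 0.1112 × 0.9449 = 0.10508 m.
At 75.2°: 1e-06° × 111200 × cos 75.2° = 1e-06 × 111200 × 0.2554 ≈ 0.028406 m.
Difference: 0.10508 − 0.028406 = 0.076673 m.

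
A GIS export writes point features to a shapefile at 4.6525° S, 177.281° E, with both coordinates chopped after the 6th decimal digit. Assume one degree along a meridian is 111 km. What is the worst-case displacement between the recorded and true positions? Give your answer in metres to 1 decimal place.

Truncating at 6 decimal places can drop up to a full unit in the last place, so each coordinate may be off by as much as 1e-06°.
Latitude error → 1e-06 × 111000 = 0.111 m along the meridian.
E–W at 4.6525°: 1e-06° × 111000 × cos 4.6525° = 1e-06 × 111000 × 0.9967 ≈ 0.110634 m.
Combining orthogonally: (0.111² + 0.110634²)^½ ≈ 0.156719 m.

0.2 metres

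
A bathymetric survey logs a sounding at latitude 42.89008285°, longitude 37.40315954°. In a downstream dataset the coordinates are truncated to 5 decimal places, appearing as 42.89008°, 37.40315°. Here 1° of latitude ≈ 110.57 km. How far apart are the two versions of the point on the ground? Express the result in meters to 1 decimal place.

The latitude changed by +0.00000285° and the longitude by +0.00000954°.
N–S: 0.00000285° × 110570 m/° = 0.315125 m.
E–W at 42.8901°: 0.00000954° × 110570 × cos 42.8901° = 0.00000954 × 110570 × 0.7327 ≈ 0.772838 m.
Combined displacement = (0.315125² + 0.772838²)^½ ≈ 0.834615 m.

0.8 meters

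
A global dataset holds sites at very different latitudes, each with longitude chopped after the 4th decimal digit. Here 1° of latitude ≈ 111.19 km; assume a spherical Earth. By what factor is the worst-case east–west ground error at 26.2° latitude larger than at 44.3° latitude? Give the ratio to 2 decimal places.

Truncating at 4 decimal places can drop up to a full unit in the last place, so the longitude may be off by as much as 0.0001°.
Error at 26.2° = 0.0001° × 111190 × cos 26.2° ≈ 11.119 × 0.8973 = 9.9766 m.
Error at 44.3° = 0.0001° × 111190 × cos 44.3° ≈ 11.119 × 0.7157 = 7.9578 m.
Ratio: 9.9766 / 7.9578 = cos 26.2° / cos 44.3° ≈ 1.2537.

1.25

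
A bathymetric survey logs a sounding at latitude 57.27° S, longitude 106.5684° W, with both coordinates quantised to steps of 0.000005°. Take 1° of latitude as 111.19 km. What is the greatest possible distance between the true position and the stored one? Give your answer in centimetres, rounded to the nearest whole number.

32 centimetres

With a 0.000005° grid the true value lies within half a step, ±0.000005°/2 = ±2.5e-06°, of the stored one.
Latitude error → 2.5e-06 × 111190 = 0.277975 m along the meridian.
Longitude error → 2.5e-06 × 111190 × cos 57.27° = 2.5e-06 × 111190 × 0.5407 ≈ 0.150296 m.
Worst case both components are at the extreme and orthogonal: √(0.277975² + 0.150296²) ≈ 0.316005 m.
That is 0.316005 m = 31.6 cm.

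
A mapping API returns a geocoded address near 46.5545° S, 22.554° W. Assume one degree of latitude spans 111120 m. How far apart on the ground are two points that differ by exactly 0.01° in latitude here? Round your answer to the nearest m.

0.01° × 111120 m/° = 1111.2 m.

1111 m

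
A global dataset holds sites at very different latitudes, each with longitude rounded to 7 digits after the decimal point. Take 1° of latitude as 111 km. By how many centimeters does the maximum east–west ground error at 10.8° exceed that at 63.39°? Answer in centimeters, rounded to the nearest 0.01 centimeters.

Rounding to 7 decimal places leaves the longitude within ±5e-08° of the true value.
At 10.8°: 5e-08° × 111000 × cos 10.8° = 5e-08 × 111000 × 0.9823 ≈ 0.0054517 m.
At 63.39°: 5e-08° × 111000 × cos 63.39° = 5e-08 × 111000 × 0.4479 ≈ 0.0024859 m.
Difference: 0.0054517 − 0.0024859 = 0.0029658 m.
That is 0.00296577 m = 0.29658 cm.

0.30 centimeters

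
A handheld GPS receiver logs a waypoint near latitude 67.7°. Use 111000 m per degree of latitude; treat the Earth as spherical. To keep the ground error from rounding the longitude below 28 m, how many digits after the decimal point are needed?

At 67.7° one degree of longitude covers 111000 × cos 67.7° ≈ 111000 × 0.3795 ≈ 42119.6 m.
Rounding to N decimal places gives at most 0.5 × 10⁻ᴺ degrees of error, i.e. 0.5 × 10⁻ᴺ × 42119.6 m.
Need 0.5 × 42119.6 × 10⁻ᴺ ≤ 28 → 10⁻ᴺ ≤ 1.330e-03, so N ≥ 2.88.
N = 2 would give 211 m (too coarse); N = 3 gives 21.1 m ≤ 28 m.

3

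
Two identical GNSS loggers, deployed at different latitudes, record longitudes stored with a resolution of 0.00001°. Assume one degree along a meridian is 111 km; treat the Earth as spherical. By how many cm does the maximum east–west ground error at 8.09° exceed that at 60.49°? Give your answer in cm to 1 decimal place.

27.6 cm

With a 0.00001° grid the true value lies within half a step, ±0.00001°/2 = ±5e-06°, of the stored one.
At 8.09°: 5e-06° × 111000 × cos 8.09° = 5e-06 × 111000 × 0.9900 ≈ 0.54948 m.
At 60.49°: 5e-06° × 111000 × cos 60.49° = 5e-06 × 111000 × 0.4926 ≈ 0.27338 m.
Difference: 0.54948 − 0.27338 = 0.2761 m.
That is 0.276097 m = 27.61 cm.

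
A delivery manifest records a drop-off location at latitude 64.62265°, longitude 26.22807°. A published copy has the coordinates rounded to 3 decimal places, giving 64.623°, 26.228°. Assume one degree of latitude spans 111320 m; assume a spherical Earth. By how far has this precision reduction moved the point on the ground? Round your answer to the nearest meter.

39 meters

Δlat = 64.62265 − 64.623 = -0.00035°; Δlon = 26.22807 − 26.228 = +0.00007°.
North–south shift: -0.00035 × 111320 = -38.962 m.
E–W at 64.623°: 0.00007° × 111320 × cos 64.623° = 0.00007 × 111320 × 0.4286 ≈ 3.33961 m.
Combined displacement = (38.962² + 3.33961²)^½ ≈ 39.1049 m.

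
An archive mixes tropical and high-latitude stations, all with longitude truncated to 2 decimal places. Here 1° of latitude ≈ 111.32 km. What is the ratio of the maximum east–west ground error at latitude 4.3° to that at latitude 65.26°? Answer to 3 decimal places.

2.383

Truncating at 2 decimal places can drop up to a full unit in the last place, so the longitude may be off by as much as 0.01°.
Error at 4.3° = 0.01° × 111320 × cos 4.3° ≈ 1113.2 × 0.9972 = 1110.1 m.
At 65.26°: 0.01° × 111320 × cos 65.26° = 0.01 × 111320 × 0.4185 ≈ 465.88 m.
Ratio: 1110.1 / 465.88 = cos 4.3° / cos 65.26° ≈ 2.3828.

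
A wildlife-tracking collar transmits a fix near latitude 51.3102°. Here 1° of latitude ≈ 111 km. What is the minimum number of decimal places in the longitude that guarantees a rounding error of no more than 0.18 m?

At 51.3102° one degree of longitude covers 111000 × cos 51.3102° ≈ 111000 × 0.6251 ≈ 69386.5 m.
With N decimal places the half-ulp bound is 0.5·10⁻ᴺ°, or 0.5·10⁻ᴺ × 69386.5 m on the ground.
Setting 34693.3 × 10⁻ᴺ ≤ 0.18 gives 10ᴺ ≥ 1.927e+05, i.e. N ≥ 5.28.
At 5 places the error can reach 0.347 m, but 6 places keeps it to 0.0347 m.

6 decimal places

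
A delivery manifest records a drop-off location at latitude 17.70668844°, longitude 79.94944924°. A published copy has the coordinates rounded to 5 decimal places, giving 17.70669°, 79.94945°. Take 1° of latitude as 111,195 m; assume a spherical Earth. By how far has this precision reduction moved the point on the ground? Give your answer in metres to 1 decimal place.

0.2 metres

Δlat = 17.70668844 − 17.70669 = -0.00000156°; Δlon = 79.94944924 − 79.94945 = -0.00000076°.
N–S: -0.00000156° × 111195 m/° = -0.173464 m.
E–W at 17.7067°: -0.00000076° × 111195 × cos 17.7067° = -0.00000076 × 111195 × 0.9526 ≈ -0.0805047 m.
Combined displacement = (0.173464² + 0.0805047²)^½ ≈ 0.191235 m.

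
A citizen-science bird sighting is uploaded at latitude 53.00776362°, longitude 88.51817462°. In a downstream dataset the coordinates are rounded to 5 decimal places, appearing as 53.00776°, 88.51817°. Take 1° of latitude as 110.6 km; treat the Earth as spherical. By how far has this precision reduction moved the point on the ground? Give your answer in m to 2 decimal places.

0.50 m

The latitude changed by +0.00000362° and the longitude by +0.00000462°.
N–S: 0.00000362° × 110600 m/° = 0.400372 m.
East–west at this latitude: 0.00000462° × 110600 × cos 53.0078° ≈ 0.00000462 × 66548.8 = 0.307455 m.
Distance: √(0.400372² + 0.307455²) ≈ 0.504803 m.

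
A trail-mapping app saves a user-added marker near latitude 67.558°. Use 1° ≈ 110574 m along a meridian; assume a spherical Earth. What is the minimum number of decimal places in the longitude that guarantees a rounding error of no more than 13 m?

At 67.558° one degree of longitude covers 110574 × cos 67.558° ≈ 110574 × 0.3817 ≈ 42211.4 m.
Rounding to N decimal places gives at most 0.5 × 10⁻ᴺ degrees of error, i.e. 0.5 × 10⁻ᴺ × 42211.4 m.
Setting 21105.7 × 10⁻ᴺ ≤ 13 gives 10ᴺ ≥ 1624, i.e. N ≥ 3.21.
So 4 decimal places suffice (2.11 m); 3 would allow up to 21.1 m.

4 decimal places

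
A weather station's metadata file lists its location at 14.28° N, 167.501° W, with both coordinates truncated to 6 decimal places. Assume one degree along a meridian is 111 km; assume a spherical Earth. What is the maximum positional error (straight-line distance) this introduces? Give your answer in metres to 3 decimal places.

Truncating at 6 decimal places can drop up to a full unit in the last place, so each coordinate may be off by as much as 1e-06°.
North–south component: 1e-06° × 111000 = 0.111 m.
Longitude error → 1e-06 × 111000 × cos 14.28° = 1e-06 × 111000 × 0.9691 ≈ 0.10757 m.
Combining orthogonally: (0.111² + 0.10757²)^½ ≈ 0.154572 m.

0.155 metres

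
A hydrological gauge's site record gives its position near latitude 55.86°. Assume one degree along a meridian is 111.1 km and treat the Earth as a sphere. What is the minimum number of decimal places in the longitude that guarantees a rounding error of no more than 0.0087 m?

7 decimal places

At 55.86° one degree of longitude covers 111100 × cos 55.86° ≈ 111100 × 0.5612 ≈ 62351.2 m.
With N decimal places the half-ulp bound is 0.5·10⁻ᴺ°, or 0.5·10⁻ᴺ × 62351.2 m on the ground.
Setting 31175.6 × 10⁻ᴺ ≤ 0.0087 gives 10ᴺ ≥ 3.583e+06, i.e. N ≥ 6.55.
At 6 places the error can reach 0.0312 m, but 7 places keeps it to 0.00312 m.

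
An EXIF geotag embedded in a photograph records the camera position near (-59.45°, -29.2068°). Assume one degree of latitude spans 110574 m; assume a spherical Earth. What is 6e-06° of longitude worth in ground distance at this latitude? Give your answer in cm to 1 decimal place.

6e-06° of longitude at 59.45° is 6e-06 × 110574 × cos 59.45° ≈ 6e-06 × 56203.7 = 0.337222 m.
That is 0.337222 m = 33.722 cm.

33.7 cm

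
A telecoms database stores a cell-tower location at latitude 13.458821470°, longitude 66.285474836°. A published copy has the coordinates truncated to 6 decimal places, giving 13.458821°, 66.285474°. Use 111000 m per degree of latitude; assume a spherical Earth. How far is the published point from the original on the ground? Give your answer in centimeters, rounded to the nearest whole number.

10 centimeters

The latitude changed by +0.000000470° and the longitude by +0.000000836°.
N–S: 0.000000470° × 111000 m/° = 0.05217 m.
East–west at this latitude: 0.000000836° × 111000 × cos 13.4588° ≈ 0.000000836 × 107952 = 0.0902476 m.
Hypotenuse of the two orthogonal shifts: √(0.05217² + 0.0902476²) = 0.104242 m.
That is 0.104242 m = 10.424 cm.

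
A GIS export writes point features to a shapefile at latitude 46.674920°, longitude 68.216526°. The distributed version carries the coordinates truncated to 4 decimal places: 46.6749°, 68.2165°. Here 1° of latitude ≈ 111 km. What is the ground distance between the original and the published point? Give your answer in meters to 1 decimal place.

3.0 meters

The latitude changed by +0.000020° and the longitude by +0.000026°.
N–S: 0.000020° × 111000 m/° = 2.22 m.
E–W at 46.6749°: 0.000026° × 111000 × cos 46.6749° = 0.000026 × 111000 × 0.6861 ≈ 1.98019 m.
Distance: √(2.22² + 1.98019²) ≈ 2.97482 m.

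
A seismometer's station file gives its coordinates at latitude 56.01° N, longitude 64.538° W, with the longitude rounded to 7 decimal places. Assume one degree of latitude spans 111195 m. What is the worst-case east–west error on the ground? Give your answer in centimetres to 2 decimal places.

Rounding to 7 decimal places leaves the longitude within ±5e-08° of the true value.
At latitude 56.01° a degree of longitude spans 111195 m × cos 56.01° = 111195 × 0.5590 ≈ 62163.4 m.
So at most 5e-08° × 62163.4 ≈ 0.00310817 m east–west.
That is 0.00310817 m = 0.31082 cm.

0.31 centimetres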